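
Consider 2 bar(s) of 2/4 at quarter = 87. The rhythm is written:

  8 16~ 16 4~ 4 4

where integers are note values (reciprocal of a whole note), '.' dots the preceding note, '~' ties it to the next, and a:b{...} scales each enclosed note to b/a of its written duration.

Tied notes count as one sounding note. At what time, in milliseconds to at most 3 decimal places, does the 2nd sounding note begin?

1. 0.0ms @ 0 + 344.828ms (1/2)
2. 344.828ms @ 1/2 + 344.828ms (1/2)
3. 689.655ms @ 1 + 1379.31ms (2)
4. 2068.966ms @ 3 + 689.655ms (1)

note 2 onset = 1/2b = 344.828ms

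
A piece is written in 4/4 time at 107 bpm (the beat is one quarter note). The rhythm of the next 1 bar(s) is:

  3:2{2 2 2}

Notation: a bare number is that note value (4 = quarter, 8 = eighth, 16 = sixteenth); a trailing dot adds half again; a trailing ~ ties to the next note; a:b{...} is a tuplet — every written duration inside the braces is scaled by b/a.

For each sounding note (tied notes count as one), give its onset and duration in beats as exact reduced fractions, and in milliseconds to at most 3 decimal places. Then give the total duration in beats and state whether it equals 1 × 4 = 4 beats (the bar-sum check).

1) 0.0ms=0b +747.664ms=4/3b
2) 747.664ms=4/3b +747.664ms=4/3b
3) 1495.327ms=8/3b +747.664ms=4/3b
Σ=4b of 4 (107bpm 4/4) — PASS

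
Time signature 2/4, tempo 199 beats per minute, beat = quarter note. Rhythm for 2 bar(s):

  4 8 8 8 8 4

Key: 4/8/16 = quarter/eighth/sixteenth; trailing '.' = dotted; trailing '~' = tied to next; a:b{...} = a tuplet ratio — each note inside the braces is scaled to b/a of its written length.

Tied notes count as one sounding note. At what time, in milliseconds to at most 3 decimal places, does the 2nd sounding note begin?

1. 0.0ms @ 0 + 301.508ms (1)
2. 301.508ms @ 1 + 150.754ms (1/2)
3. 452.261ms @ 3/2 + 150.754ms (1/2)
4. 603.015ms @ 2 + 150.754ms (1/2)
5. 753.769ms @ 5/2 + 150.754ms (1/2)
6. 904.523ms @ 3 + 301.508ms (1)

note 2 onset = 1b = 301.508ms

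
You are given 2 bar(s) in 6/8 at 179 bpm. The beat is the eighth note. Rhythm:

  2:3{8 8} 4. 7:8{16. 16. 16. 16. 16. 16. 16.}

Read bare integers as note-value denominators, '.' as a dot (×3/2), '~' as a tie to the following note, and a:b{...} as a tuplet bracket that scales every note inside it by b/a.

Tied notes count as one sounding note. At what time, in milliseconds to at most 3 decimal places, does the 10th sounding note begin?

1. 0.0ms @ 0 + 502.793ms (3/2)
2. 502.793ms @ 3/2 + 502.793ms (3/2)
3. 1005.587ms @ 3 + 1005.587ms (3)
4. 2011.173ms @ 6 + 287.31ms (6/7)
5. 2298.484ms @ 48/7 + 287.31ms (6/7)
6. 2585.794ms @ 54/7 + 287.31ms (6/7)
7. 2873.105ms @ 60/7 + 287.31ms (6/7)
8. 3160.415ms @ 66/7 + 287.31ms (6/7)
9. 3447.725ms @ 72/7 + 287.31ms (6/7)
10. 3735.036ms @ 78/7 + 287.31ms (6/7)

note 10 onset = 78/7b = 3735.036ms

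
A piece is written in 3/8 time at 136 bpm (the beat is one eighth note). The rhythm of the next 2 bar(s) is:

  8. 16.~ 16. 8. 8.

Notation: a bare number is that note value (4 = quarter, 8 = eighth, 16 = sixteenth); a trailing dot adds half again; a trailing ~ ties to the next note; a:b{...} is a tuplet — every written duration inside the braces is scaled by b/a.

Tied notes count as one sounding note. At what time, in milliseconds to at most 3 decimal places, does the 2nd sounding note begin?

note 2 onset = 3/2b = 661.765ms

1. 0.0ms @ 0 + 661.765ms (3/2)
2. 661.765ms @ 3/2 + 661.765ms (3/2)
3. 1323.529ms @ 3 + 661.765ms (3/2)
4. 1985.294ms @ 9/2 + 661.765ms (3/2)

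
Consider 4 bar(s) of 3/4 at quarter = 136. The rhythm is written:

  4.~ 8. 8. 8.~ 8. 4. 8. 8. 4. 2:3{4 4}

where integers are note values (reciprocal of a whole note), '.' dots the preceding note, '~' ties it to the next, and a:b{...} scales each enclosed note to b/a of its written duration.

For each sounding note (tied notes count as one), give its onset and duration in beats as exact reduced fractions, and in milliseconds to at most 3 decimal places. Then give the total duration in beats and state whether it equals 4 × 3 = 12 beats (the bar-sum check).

1) 0.0ms=0b +992.647ms=9/4b
2) 992.647ms=9/4b +330.882ms=3/4b
3) 1323.529ms=3b +661.765ms=3/2b
4) 1985.294ms=9/2b +661.765ms=3/2b
5) 2647.059ms=6b +330.882ms=3/4b
6) 2977.941ms=27/4b +330.882ms=3/4b
7) 3308.824ms=15/2b +661.765ms=3/2b
8) 3970.588ms=9b +661.765ms=3/2b
9) 4632.353ms=21/2b +661.765ms=3/2b
Σ=12b of 12 (136bpm 3/4) — PASS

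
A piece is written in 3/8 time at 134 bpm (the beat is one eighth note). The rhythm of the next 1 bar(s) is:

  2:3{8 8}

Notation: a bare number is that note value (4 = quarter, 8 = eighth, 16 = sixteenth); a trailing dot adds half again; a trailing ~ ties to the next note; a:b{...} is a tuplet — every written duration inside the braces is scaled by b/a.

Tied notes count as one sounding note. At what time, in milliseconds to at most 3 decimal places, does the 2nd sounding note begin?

note 2 onset = 3/2b = 671.642ms

1. 0.0ms @ 0 + 671.642ms (3/2)
2. 671.642ms @ 3/2 + 671.642ms (3/2)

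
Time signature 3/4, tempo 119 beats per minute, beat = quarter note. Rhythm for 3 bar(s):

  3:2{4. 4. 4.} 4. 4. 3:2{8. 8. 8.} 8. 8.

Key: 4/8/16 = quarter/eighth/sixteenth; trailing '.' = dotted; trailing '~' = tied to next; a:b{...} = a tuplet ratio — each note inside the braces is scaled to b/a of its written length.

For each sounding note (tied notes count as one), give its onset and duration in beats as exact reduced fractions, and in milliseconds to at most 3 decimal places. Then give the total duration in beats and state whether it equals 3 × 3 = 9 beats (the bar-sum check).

1) 0.0ms=0b +504.202ms=1b
2) 504.202ms=1b +504.202ms=1b
3) 1008.403ms=2b +504.202ms=1b
4) 1512.605ms=3b +756.303ms=3/2b
5) 2268.908ms=9/2b +756.303ms=3/2b
6) 3025.21ms=6b +252.101ms=1/2b
7) 3277.311ms=13/2b +252.101ms=1/2b
8) 3529.412ms=7b +252.101ms=1/2b
9) 3781.513ms=15/2b +378.151ms=3/4b
10) 4159.664ms=33/4b +378.151ms=3/4b
Σ=9b of 9 (119bpm 3/4) — PASS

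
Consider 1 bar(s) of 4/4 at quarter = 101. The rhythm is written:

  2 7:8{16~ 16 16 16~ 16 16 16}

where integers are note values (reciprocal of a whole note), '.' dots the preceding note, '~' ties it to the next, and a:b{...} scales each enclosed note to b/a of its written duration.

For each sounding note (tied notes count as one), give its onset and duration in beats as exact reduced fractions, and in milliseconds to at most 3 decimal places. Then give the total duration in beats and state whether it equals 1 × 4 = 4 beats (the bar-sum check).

1) 0.0ms=0b +1188.119ms=2b
2) 1188.119ms=2b +339.463ms=4/7b
3) 1527.581ms=18/7b +169.731ms=2/7b
4) 1697.313ms=20/7b +339.463ms=4/7b
5) 2036.775ms=24/7b +169.731ms=2/7b
6) 2206.506ms=26/7b +169.731ms=2/7b
Σ=4b of 4 (101bpm 4/4) — PASS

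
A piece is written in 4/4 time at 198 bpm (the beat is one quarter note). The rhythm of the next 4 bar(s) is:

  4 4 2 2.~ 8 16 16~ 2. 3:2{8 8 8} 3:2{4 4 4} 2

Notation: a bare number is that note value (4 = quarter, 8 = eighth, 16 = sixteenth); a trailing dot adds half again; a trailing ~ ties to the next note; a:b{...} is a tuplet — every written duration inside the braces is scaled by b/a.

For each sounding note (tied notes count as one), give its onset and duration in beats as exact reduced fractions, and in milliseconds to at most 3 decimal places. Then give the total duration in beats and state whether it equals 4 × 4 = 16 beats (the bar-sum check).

1) 0.0ms=0b +303.03ms=1b
2) 303.03ms=1b +303.03ms=1b
3) 606.061ms=2b +606.061ms=2b
4) 1212.121ms=4b +1060.606ms=7/2b
5) 2272.727ms=15/2b +75.758ms=1/4b
6) 2348.485ms=31/4b +984.848ms=13/4b
7) 3333.333ms=11b +101.01ms=1/3b
8) 3434.343ms=34/3b +101.01ms=1/3b
9) 3535.354ms=35/3b +101.01ms=1/3b
10) 3636.364ms=12b +202.02ms=2/3b
11) 3838.384ms=38/3b +202.02ms=2/3b
12) 4040.404ms=40/3b +202.02ms=2/3b
13) 4242.424ms=14b +606.061ms=2b
Σ=16b of 16 (198bpm 4/4) — PASS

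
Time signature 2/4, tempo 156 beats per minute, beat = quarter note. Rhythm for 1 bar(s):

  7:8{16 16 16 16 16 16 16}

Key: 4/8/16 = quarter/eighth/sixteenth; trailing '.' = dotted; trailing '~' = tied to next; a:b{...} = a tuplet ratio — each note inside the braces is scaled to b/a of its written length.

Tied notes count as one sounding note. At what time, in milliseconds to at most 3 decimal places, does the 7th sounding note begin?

1. 0.0ms @ 0 + 109.89ms (2/7)
2. 109.89ms @ 2/7 + 109.89ms (2/7)
3. 219.78ms @ 4/7 + 109.89ms (2/7)
4. 329.67ms @ 6/7 + 109.89ms (2/7)
5. 439.56ms @ 8/7 + 109.89ms (2/7)
6. 549.451ms @ 10/7 + 109.89ms (2/7)
7. 659.341ms @ 12/7 + 109.89ms (2/7)

note 7 onset = 12/7b = 659.341ms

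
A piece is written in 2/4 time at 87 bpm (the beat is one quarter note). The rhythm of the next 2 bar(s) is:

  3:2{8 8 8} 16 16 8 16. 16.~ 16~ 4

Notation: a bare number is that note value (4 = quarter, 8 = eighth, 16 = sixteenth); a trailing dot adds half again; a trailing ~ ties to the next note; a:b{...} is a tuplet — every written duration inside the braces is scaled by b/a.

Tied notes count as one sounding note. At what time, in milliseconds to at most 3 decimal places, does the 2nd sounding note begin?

1. 0.0ms @ 0 + 229.885ms (1/3)
2. 229.885ms @ 1/3 + 229.885ms (1/3)
3. 459.77ms @ 2/3 + 229.885ms (1/3)
4. 689.655ms @ 1 + 172.414ms (1/4)
5. 862.069ms @ 5/4 + 172.414ms (1/4)
6. 1034.483ms @ 3/2 + 344.828ms (1/2)
7. 1379.31ms @ 2 + 258.621ms (3/8)
8. 1637.931ms @ 19/8 + 1120.69ms (13/8)

note 2 onset = 1/3b = 229.885ms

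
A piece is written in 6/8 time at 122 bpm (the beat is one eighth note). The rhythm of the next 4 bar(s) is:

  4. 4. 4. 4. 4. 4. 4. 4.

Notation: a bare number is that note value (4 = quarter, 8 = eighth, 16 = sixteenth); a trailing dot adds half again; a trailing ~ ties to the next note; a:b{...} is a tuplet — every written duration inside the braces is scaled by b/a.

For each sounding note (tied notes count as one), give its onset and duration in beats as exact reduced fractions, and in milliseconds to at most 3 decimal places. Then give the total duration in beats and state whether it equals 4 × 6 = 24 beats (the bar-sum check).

1) 0.0ms=0b +1475.41ms=3b
2) 1475.41ms=3b +1475.41ms=3b
3) 2950.82ms=6b +1475.41ms=3b
4) 4426.23ms=9b +1475.41ms=3b
5) 5901.639ms=12b +1475.41ms=3b
6) 7377.049ms=15b +1475.41ms=3b
7) 8852.459ms=18b +1475.41ms=3b
8) 10327.869ms=21b +1475.41ms=3b
Σ=24b of 24 (122bpm 6/8) — PASS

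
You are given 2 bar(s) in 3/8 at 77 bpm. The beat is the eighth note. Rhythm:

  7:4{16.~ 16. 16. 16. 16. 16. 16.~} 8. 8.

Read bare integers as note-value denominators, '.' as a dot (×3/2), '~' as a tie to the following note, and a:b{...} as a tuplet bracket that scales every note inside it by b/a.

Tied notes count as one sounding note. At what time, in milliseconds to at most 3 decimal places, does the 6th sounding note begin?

note 6 onset = 18/7b = 2003.711ms

1. 0.0ms @ 0 + 667.904ms (6/7)
2. 667.904ms @ 6/7 + 333.952ms (3/7)
3. 1001.855ms @ 9/7 + 333.952ms (3/7)
4. 1335.807ms @ 12/7 + 333.952ms (3/7)
5. 1669.759ms @ 15/7 + 333.952ms (3/7)
6. 2003.711ms @ 18/7 + 1502.783ms (27/14)
7. 3506.494ms @ 9/2 + 1168.831ms (3/2)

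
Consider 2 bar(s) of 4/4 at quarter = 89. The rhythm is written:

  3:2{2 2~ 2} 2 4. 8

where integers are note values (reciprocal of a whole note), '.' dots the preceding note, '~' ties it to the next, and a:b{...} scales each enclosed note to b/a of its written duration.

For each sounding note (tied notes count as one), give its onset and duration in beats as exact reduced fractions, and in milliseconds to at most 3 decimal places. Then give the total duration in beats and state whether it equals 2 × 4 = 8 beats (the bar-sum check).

1) 0.0ms=0b +898.876ms=4/3b
2) 898.876ms=4/3b +1797.753ms=8/3b
3) 2696.629ms=4b +1348.315ms=2b
4) 4044.944ms=6b +1011.236ms=3/2b
5) 5056.18ms=15/2b +337.079ms=1/2b
Σ=8b of 8 (89bpm 4/4) — PASS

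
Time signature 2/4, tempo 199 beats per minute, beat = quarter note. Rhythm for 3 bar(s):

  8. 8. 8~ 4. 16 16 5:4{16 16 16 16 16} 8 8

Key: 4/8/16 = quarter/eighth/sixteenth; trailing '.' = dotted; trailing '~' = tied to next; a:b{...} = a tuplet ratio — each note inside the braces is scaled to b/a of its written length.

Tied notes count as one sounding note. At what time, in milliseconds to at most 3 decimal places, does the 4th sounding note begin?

note 4 onset = 7/2b = 1055.276ms

1. 0.0ms @ 0 + 226.131ms (3/4)
2. 226.131ms @ 3/4 + 226.131ms (3/4)
3. 452.261ms @ 3/2 + 603.015ms (2)
4. 1055.276ms @ 7/2 + 75.377ms (1/4)
5. 1130.653ms @ 15/4 + 75.377ms (1/4)
6. 1206.03ms @ 4 + 60.302ms (1/5)
7. 1266.332ms @ 21/5 + 60.302ms (1/5)
8. 1326.633ms @ 22/5 + 60.302ms (1/5)
9. 1386.935ms @ 23/5 + 60.302ms (1/5)
10. 1447.236ms @ 24/5 + 60.302ms (1/5)
11. 1507.538ms @ 5 + 150.754ms (1/2)
12. 1658.291ms @ 11/2 + 150.754ms (1/2)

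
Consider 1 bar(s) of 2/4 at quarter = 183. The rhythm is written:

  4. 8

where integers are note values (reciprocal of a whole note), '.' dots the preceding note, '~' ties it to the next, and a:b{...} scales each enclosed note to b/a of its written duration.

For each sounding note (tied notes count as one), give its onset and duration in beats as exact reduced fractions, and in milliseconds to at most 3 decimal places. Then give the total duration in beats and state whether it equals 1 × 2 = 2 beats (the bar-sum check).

1) 0.0ms=0b +491.803ms=3/2b
2) 491.803ms=3/2b +163.934ms=1/2b
Σ=2b of 2 (183bpm 2/4) — PASS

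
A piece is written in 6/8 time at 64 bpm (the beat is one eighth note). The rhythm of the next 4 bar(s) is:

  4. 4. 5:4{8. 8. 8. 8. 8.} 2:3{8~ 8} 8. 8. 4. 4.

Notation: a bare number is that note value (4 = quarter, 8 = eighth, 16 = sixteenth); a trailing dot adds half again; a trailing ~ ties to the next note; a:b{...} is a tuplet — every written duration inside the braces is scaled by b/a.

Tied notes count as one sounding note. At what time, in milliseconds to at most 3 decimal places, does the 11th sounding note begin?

note 11 onset = 18b = 16875.0ms

1. 0.0ms @ 0 + 2812.5ms (3)
2. 2812.5ms @ 3 + 2812.5ms (3)
3. 5625.0ms @ 6 + 1125.0ms (6/5)
4. 6750.0ms @ 36/5 + 1125.0ms (6/5)
5. 7875.0ms @ 42/5 + 1125.0ms (6/5)
6. 9000.0ms @ 48/5 + 1125.0ms (6/5)
7. 10125.0ms @ 54/5 + 1125.0ms (6/5)
8. 11250.0ms @ 12 + 2812.5ms (3)
9. 14062.5ms @ 15 + 1406.25ms (3/2)
10. 15468.75ms @ 33/2 + 1406.25ms (3/2)
11. 16875.0ms @ 18 + 2812.5ms (3)
12. 19687.5ms @ 21 + 2812.5ms (3)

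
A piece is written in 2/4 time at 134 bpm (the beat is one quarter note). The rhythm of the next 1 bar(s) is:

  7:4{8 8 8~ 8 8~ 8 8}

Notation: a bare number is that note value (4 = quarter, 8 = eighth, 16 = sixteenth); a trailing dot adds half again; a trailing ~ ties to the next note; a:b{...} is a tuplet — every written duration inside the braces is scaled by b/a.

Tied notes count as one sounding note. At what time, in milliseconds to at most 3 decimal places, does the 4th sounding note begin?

note 4 onset = 8/7b = 511.727ms

1. 0.0ms @ 0 + 127.932ms (2/7)
2. 127.932ms @ 2/7 + 127.932ms (2/7)
3. 255.864ms @ 4/7 + 255.864ms (4/7)
4. 511.727ms @ 8/7 + 255.864ms (4/7)
5. 767.591ms @ 12/7 + 127.932ms (2/7)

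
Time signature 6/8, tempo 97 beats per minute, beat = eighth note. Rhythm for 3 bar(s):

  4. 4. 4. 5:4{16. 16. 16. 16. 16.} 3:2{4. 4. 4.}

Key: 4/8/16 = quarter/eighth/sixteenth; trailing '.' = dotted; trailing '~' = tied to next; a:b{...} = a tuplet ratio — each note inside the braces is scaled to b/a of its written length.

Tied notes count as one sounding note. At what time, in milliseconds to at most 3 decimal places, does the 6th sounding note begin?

1. 0.0ms @ 0 + 1855.67ms (3)
2. 1855.67ms @ 3 + 1855.67ms (3)
3. 3711.34ms @ 6 + 1855.67ms (3)
4. 5567.01ms @ 9 + 371.134ms (3/5)
5. 5938.144ms @ 48/5 + 371.134ms (3/5)
6. 6309.278ms @ 51/5 + 371.134ms (3/5)
7. 6680.412ms @ 54/5 + 371.134ms (3/5)
8. 7051.546ms @ 57/5 + 371.134ms (3/5)
9. 7422.68ms @ 12 + 1237.113ms (2)
10. 8659.794ms @ 14 + 1237.113ms (2)
11. 9896.907ms @ 16 + 1237.113ms (2)

note 6 onset = 51/5b = 6309.278ms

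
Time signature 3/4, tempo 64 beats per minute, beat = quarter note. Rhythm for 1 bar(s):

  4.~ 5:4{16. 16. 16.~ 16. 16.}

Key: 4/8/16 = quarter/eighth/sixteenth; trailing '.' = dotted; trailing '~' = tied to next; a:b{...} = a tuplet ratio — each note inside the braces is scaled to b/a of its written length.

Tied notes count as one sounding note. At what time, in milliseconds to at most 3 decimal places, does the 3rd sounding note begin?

note 3 onset = 21/10b = 1968.75ms

1. 0.0ms @ 0 + 1687.5ms (9/5)
2. 1687.5ms @ 9/5 + 281.25ms (3/10)
3. 1968.75ms @ 21/10 + 562.5ms (3/5)
4. 2531.25ms @ 27/10 + 281.25ms (3/10)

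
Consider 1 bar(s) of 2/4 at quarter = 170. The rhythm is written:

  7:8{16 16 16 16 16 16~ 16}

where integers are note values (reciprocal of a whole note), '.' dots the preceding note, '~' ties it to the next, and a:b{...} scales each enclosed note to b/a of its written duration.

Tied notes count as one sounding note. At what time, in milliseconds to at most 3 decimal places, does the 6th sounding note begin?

1. 0.0ms @ 0 + 100.84ms (2/7)
2. 100.84ms @ 2/7 + 100.84ms (2/7)
3. 201.681ms @ 4/7 + 100.84ms (2/7)
4. 302.521ms @ 6/7 + 100.84ms (2/7)
5. 403.361ms @ 8/7 + 100.84ms (2/7)
6. 504.202ms @ 10/7 + 201.681ms (4/7)

note 6 onset = 10/7b = 504.202ms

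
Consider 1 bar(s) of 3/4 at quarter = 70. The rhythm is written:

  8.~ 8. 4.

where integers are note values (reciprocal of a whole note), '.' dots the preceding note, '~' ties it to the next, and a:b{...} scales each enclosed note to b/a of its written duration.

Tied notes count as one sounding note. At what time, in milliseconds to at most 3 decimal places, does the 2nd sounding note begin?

note 2 onset = 3/2b = 1285.714ms

1. 0.0ms @ 0 + 1285.714ms (3/2)
2. 1285.714ms @ 3/2 + 1285.714ms (3/2)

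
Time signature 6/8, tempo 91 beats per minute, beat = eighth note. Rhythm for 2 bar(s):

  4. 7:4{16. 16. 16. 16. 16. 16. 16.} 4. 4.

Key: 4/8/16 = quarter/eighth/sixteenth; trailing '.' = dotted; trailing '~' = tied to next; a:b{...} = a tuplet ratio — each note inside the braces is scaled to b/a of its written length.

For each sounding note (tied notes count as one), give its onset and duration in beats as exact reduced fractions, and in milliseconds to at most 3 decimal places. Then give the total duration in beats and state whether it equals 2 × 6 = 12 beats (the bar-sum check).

1) 0.0ms=0b +1978.022ms=3b
2) 1978.022ms=3b +282.575ms=3/7b
3) 2260.597ms=24/7b +282.575ms=3/7b
4) 2543.171ms=27/7b +282.575ms=3/7b
5) 2825.746ms=30/7b +282.575ms=3/7b
6) 3108.32ms=33/7b +282.575ms=3/7b
7) 3390.895ms=36/7b +282.575ms=3/7b
8) 3673.469ms=39/7b +282.575ms=3/7b
9) 3956.044ms=6b +1978.022ms=3b
10) 5934.066ms=9b +1978.022ms=3b
Σ=12b of 12 (91bpm 6/8) — PASS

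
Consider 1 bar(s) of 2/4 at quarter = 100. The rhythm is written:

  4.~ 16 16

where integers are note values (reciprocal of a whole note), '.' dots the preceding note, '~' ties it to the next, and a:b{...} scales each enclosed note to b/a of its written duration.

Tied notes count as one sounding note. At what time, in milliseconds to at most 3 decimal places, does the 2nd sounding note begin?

1. 0.0ms @ 0 + 1050.0ms (7/4)
2. 1050.0ms @ 7/4 + 150.0ms (1/4)

note 2 onset = 7/4b = 1050.0ms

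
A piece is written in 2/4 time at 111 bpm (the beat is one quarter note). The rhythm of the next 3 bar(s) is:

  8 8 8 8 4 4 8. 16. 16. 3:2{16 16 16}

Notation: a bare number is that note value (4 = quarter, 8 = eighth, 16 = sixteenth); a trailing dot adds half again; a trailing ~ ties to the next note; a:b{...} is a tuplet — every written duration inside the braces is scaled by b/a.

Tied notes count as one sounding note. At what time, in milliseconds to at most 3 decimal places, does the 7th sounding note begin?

note 7 onset = 4b = 2162.162ms

1. 0.0ms @ 0 + 270.27ms (1/2)
2. 270.27ms @ 1/2 + 270.27ms (1/2)
3. 540.541ms @ 1 + 270.27ms (1/2)
4. 810.811ms @ 3/2 + 270.27ms (1/2)
5. 1081.081ms @ 2 + 540.541ms (1)
6. 1621.622ms @ 3 + 540.541ms (1)
7. 2162.162ms @ 4 + 405.405ms (3/4)
8. 2567.568ms @ 19/4 + 202.703ms (3/8)
9. 2770.27ms @ 41/8 + 202.703ms (3/8)
10. 2972.973ms @ 11/2 + 90.09ms (1/6)
11. 3063.063ms @ 17/3 + 90.09ms (1/6)
12. 3153.153ms @ 35/6 + 90.09ms (1/6)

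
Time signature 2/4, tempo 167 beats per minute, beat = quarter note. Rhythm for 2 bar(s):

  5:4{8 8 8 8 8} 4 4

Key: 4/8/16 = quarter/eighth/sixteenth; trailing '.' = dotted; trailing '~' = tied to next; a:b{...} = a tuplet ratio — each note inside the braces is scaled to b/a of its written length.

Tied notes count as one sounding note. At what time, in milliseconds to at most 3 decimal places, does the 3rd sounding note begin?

1. 0.0ms @ 0 + 143.713ms (2/5)
2. 143.713ms @ 2/5 + 143.713ms (2/5)
3. 287.425ms @ 4/5 + 143.713ms (2/5)
4. 431.138ms @ 6/5 + 143.713ms (2/5)
5. 574.85ms @ 8/5 + 143.713ms (2/5)
6. 718.563ms @ 2 + 359.281ms (1)
7. 1077.844ms @ 3 + 359.281ms (1)

note 3 onset = 4/5b = 287.425ms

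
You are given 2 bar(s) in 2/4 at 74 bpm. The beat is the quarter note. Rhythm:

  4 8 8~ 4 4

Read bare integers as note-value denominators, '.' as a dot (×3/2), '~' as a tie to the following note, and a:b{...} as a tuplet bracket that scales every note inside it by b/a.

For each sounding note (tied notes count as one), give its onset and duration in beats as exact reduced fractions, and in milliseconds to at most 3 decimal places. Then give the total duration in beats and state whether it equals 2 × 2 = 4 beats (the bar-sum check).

1) 0.0ms=0b +810.811ms=1b
2) 810.811ms=1b +405.405ms=1/2b
3) 1216.216ms=3/2b +1216.216ms=3/2b
4) 2432.432ms=3b +810.811ms=1b
Σ=4b of 4 (74bpm 2/4) — PASS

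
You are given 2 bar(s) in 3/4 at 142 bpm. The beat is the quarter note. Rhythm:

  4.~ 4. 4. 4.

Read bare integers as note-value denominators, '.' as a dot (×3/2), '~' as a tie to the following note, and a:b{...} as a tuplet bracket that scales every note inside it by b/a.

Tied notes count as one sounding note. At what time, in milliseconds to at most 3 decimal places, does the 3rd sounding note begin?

1. 0.0ms @ 0 + 1267.606ms (3)
2. 1267.606ms @ 3 + 633.803ms (3/2)
3. 1901.408ms @ 9/2 + 633.803ms (3/2)

note 3 onset = 9/2b = 1901.408ms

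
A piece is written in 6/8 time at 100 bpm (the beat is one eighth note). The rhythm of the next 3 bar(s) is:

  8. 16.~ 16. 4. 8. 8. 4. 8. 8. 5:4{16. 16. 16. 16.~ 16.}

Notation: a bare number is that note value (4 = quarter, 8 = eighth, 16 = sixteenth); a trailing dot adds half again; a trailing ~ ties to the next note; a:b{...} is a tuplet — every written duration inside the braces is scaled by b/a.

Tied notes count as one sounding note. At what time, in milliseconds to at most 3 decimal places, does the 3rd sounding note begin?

note 3 onset = 3b = 1800.0ms

1. 0.0ms @ 0 + 900.0ms (3/2)
2. 900.0ms @ 3/2 + 900.0ms (3/2)
3. 1800.0ms @ 3 + 1800.0ms (3)
4. 3600.0ms @ 6 + 900.0ms (3/2)
5. 4500.0ms @ 15/2 + 900.0ms (3/2)
6. 5400.0ms @ 9 + 1800.0ms (3)
7. 7200.0ms @ 12 + 900.0ms (3/2)
8. 8100.0ms @ 27/2 + 900.0ms (3/2)
9. 9000.0ms @ 15 + 360.0ms (3/5)
10. 9360.0ms @ 78/5 + 360.0ms (3/5)
11. 9720.0ms @ 81/5 + 360.0ms (3/5)
12. 10080.0ms @ 84/5 + 720.0ms (6/5)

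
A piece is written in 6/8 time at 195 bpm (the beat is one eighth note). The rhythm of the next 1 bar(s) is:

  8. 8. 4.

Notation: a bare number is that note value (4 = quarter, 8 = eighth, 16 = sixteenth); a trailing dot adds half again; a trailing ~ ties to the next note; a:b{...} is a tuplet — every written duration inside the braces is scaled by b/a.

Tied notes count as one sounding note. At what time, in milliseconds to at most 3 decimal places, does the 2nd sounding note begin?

1. 0.0ms @ 0 + 461.538ms (3/2)
2. 461.538ms @ 3/2 + 461.538ms (3/2)
3. 923.077ms @ 3 + 923.077ms (3)

note 2 onset = 3/2b = 461.538ms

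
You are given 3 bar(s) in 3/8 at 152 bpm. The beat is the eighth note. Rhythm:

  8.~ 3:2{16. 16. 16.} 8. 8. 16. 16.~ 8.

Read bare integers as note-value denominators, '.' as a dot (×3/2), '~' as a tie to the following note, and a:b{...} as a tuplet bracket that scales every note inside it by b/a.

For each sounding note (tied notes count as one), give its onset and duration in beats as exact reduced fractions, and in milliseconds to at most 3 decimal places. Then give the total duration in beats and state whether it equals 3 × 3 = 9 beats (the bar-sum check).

1) 0.0ms=0b +789.474ms=2b
2) 789.474ms=2b +197.368ms=1/2b
3) 986.842ms=5/2b +197.368ms=1/2b
4) 1184.211ms=3b +592.105ms=3/2b
5) 1776.316ms=9/2b +592.105ms=3/2b
6) 2368.421ms=6b +296.053ms=3/4b
7) 2664.474ms=27/4b +888.158ms=9/4b
Σ=9b of 9 (152bpm 3/8) — PASS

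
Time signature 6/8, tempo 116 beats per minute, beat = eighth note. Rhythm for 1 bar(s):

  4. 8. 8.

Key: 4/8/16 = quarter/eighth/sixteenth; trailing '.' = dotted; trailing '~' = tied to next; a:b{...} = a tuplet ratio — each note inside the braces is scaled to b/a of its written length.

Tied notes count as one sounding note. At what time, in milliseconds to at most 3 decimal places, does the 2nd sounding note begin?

1. 0.0ms @ 0 + 1551.724ms (3)
2. 1551.724ms @ 3 + 775.862ms (3/2)
3. 2327.586ms @ 9/2 + 775.862ms (3/2)

note 2 onset = 3b = 1551.724ms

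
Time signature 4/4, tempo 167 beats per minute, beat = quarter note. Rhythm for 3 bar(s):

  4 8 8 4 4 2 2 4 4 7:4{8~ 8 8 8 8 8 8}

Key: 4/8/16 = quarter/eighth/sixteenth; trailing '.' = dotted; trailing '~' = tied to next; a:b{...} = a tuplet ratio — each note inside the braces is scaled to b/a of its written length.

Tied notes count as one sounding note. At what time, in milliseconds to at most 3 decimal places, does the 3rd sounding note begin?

note 3 onset = 3/2b = 538.922ms

1. 0.0ms @ 0 + 359.281ms (1)
2. 359.281ms @ 1 + 179.641ms (1/2)
3. 538.922ms @ 3/2 + 179.641ms (1/2)
4. 718.563ms @ 2 + 359.281ms (1)
5. 1077.844ms @ 3 + 359.281ms (1)
6. 1437.126ms @ 4 + 718.563ms (2)
7. 2155.689ms @ 6 + 718.563ms (2)
8. 2874.251ms @ 8 + 359.281ms (1)
9. 3233.533ms @ 9 + 359.281ms (1)
10. 3592.814ms @ 10 + 205.304ms (4/7)
11. 3798.118ms @ 74/7 + 102.652ms (2/7)
12. 3900.77ms @ 76/7 + 102.652ms (2/7)
13. 4003.422ms @ 78/7 + 102.652ms (2/7)
14. 4106.074ms @ 80/7 + 102.652ms (2/7)
15. 4208.725ms @ 82/7 + 102.652ms (2/7)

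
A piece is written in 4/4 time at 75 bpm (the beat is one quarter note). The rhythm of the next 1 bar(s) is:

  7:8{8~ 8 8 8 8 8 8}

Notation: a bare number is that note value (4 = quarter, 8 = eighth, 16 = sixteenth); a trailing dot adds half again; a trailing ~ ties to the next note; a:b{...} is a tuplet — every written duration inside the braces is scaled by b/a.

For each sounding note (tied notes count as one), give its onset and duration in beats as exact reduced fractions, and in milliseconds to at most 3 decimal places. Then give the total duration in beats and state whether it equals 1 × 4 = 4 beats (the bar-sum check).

1) 0.0ms=0b +914.286ms=8/7b
2) 914.286ms=8/7b +457.143ms=4/7b
3) 1371.429ms=12/7b +457.143ms=4/7b
4) 1828.571ms=16/7b +457.143ms=4/7b
5) 2285.714ms=20/7b +457.143ms=4/7b
6) 2742.857ms=24/7b +457.143ms=4/7b
Σ=4b of 4 (75bpm 4/4) — PASS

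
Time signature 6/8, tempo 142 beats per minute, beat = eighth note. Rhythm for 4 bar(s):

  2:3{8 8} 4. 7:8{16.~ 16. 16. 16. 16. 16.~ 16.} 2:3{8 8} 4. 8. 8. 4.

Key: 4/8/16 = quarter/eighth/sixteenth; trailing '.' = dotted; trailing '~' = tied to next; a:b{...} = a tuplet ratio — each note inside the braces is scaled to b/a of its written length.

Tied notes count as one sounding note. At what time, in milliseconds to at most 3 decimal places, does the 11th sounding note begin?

note 11 onset = 15b = 6338.028ms

1. 0.0ms @ 0 + 633.803ms (3/2)
2. 633.803ms @ 3/2 + 633.803ms (3/2)
3. 1267.606ms @ 3 + 1267.606ms (3)
4. 2535.211ms @ 6 + 724.346ms (12/7)
5. 3259.557ms @ 54/7 + 362.173ms (6/7)
6. 3621.73ms @ 60/7 + 362.173ms (6/7)
7. 3983.903ms @ 66/7 + 362.173ms (6/7)
8. 4346.076ms @ 72/7 + 724.346ms (12/7)
9. 5070.423ms @ 12 + 633.803ms (3/2)
10. 5704.225ms @ 27/2 + 633.803ms (3/2)
11. 6338.028ms @ 15 + 1267.606ms (3)
12. 7605.634ms @ 18 + 633.803ms (3/2)
13. 8239.437ms @ 39/2 + 633.803ms (3/2)
14. 8873.239ms @ 21 + 1267.606ms (3)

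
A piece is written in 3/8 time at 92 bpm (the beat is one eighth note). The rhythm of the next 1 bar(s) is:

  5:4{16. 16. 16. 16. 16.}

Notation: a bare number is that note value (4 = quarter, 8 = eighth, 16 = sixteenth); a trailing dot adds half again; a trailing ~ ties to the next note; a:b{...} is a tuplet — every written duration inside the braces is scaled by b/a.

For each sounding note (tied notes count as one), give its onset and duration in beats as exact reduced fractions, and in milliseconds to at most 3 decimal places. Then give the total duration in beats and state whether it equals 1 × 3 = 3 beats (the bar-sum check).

1) 0.0ms=0b +391.304ms=3/5b
2) 391.304ms=3/5b +391.304ms=3/5b
3) 782.609ms=6/5b +391.304ms=3/5b
4) 1173.913ms=9/5b +391.304ms=3/5b
5) 1565.217ms=12/5b +391.304ms=3/5b
Σ=3b of 3 (92bpm 3/8) — PASS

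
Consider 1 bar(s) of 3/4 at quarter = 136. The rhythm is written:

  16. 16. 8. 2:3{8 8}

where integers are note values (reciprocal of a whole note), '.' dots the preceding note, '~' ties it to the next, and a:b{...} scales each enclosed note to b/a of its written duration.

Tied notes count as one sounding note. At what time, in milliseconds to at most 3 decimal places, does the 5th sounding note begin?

note 5 onset = 9/4b = 992.647ms

1. 0.0ms @ 0 + 165.441ms (3/8)
2. 165.441ms @ 3/8 + 165.441ms (3/8)
3. 330.882ms @ 3/4 + 330.882ms (3/4)
4. 661.765ms @ 3/2 + 330.882ms (3/4)
5. 992.647ms @ 9/4 + 330.882ms (3/4)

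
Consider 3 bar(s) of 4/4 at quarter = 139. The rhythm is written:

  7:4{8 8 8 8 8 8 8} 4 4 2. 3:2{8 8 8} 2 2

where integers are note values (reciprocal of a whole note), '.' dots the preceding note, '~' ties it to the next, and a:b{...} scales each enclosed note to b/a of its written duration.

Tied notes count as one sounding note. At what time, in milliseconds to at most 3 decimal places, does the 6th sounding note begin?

1. 0.0ms @ 0 + 123.33ms (2/7)
2. 123.33ms @ 2/7 + 123.33ms (2/7)
3. 246.66ms @ 4/7 + 123.33ms (2/7)
4. 369.99ms @ 6/7 + 123.33ms (2/7)
5. 493.32ms @ 8/7 + 123.33ms (2/7)
6. 616.65ms @ 10/7 + 123.33ms (2/7)
7. 739.979ms @ 12/7 + 123.33ms (2/7)
8. 863.309ms @ 2 + 431.655ms (1)
9. 1294.964ms @ 3 + 431.655ms (1)
10. 1726.619ms @ 4 + 1294.964ms (3)
11. 3021.583ms @ 7 + 143.885ms (1/3)
12. 3165.468ms @ 22/3 + 143.885ms (1/3)
13. 3309.353ms @ 23/3 + 143.885ms (1/3)
14. 3453.237ms @ 8 + 863.309ms (2)
15. 4316.547ms @ 10 + 863.309ms (2)

note 6 onset = 10/7b = 616.65ms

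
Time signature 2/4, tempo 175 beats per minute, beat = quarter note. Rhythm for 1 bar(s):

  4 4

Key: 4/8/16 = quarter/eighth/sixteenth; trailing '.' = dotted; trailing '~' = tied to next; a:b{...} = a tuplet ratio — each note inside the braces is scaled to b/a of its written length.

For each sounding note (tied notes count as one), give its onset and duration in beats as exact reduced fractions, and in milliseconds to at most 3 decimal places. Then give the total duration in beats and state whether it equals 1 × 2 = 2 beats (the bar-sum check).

1) 0.0ms=0b +342.857ms=1b
2) 342.857ms=1b +342.857ms=1b
Σ=2b of 2 (175bpm 2/4) — PASS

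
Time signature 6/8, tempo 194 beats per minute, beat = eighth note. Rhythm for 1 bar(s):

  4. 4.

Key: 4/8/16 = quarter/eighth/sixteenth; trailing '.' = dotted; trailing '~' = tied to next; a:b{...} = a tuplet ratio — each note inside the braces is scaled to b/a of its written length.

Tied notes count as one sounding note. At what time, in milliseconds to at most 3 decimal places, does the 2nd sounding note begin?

1. 0.0ms @ 0 + 927.835ms (3)
2. 927.835ms @ 3 + 927.835ms (3)

note 2 onset = 3b = 927.835ms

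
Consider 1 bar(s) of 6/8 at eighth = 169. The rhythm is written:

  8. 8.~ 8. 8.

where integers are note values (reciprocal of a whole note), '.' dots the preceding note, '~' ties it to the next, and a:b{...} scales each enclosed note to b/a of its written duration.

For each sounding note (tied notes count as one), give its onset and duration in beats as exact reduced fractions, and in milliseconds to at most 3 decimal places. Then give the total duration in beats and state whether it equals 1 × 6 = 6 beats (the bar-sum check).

1) 0.0ms=0b +532.544ms=3/2b
2) 532.544ms=3/2b +1065.089ms=3b
3) 1597.633ms=9/2b +532.544ms=3/2b
Σ=6b of 6 (169bpm 6/8) — PASS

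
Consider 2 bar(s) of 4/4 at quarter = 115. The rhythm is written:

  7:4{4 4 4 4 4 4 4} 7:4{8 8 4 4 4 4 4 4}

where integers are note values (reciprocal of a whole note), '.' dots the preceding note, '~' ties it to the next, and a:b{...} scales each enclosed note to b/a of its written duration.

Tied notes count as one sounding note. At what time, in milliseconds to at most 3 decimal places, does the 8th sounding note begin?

note 8 onset = 4b = 2086.957ms

1. 0.0ms @ 0 + 298.137ms (4/7)
2. 298.137ms @ 4/7 + 298.137ms (4/7)
3. 596.273ms @ 8/7 + 298.137ms (4/7)
4. 894.41ms @ 12/7 + 298.137ms (4/7)
5. 1192.547ms @ 16/7 + 298.137ms (4/7)
6. 1490.683ms @ 20/7 + 298.137ms (4/7)
7. 1788.82ms @ 24/7 + 298.137ms (4/7)
8. 2086.957ms @ 4 + 149.068ms (2/7)
9. 2236.025ms @ 30/7 + 149.068ms (2/7)
10. 2385.093ms @ 32/7 + 298.137ms (4/7)
11. 2683.23ms @ 36/7 + 298.137ms (4/7)
12. 2981.366ms @ 40/7 + 298.137ms (4/7)
13. 3279.503ms @ 44/7 + 298.137ms (4/7)
14. 3577.64ms @ 48/7 + 298.137ms (4/7)
15. 3875.776ms @ 52/7 + 298.137ms (4/7)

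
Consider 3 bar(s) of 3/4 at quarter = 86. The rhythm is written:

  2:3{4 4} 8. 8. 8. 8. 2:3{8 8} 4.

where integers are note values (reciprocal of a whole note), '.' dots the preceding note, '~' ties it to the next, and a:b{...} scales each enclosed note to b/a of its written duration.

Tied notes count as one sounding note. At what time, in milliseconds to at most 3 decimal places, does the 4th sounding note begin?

1. 0.0ms @ 0 + 1046.512ms (3/2)
2. 1046.512ms @ 3/2 + 1046.512ms (3/2)
3. 2093.023ms @ 3 + 523.256ms (3/4)
4. 2616.279ms @ 15/4 + 523.256ms (3/4)
5. 3139.535ms @ 9/2 + 523.256ms (3/4)
6. 3662.791ms @ 21/4 + 523.256ms (3/4)
7. 4186.047ms @ 6 + 523.256ms (3/4)
8. 4709.302ms @ 27/4 + 523.256ms (3/4)
9. 5232.558ms @ 15/2 + 1046.512ms (3/2)

note 4 onset = 15/4b = 2616.279ms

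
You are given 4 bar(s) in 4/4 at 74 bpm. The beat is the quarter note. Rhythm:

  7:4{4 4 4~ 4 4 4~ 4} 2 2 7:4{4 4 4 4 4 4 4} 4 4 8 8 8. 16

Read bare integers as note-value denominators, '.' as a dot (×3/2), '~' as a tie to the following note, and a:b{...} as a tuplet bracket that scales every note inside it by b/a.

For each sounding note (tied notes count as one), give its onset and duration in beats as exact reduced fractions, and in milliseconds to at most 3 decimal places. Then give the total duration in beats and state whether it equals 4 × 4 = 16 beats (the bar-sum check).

1) 0.0ms=0b +463.32ms=4/7b
2) 463.32ms=4/7b +463.32ms=4/7b
3) 926.641ms=8/7b +926.641ms=8/7b
4) 1853.282ms=16/7b +463.32ms=4/7b
5) 2316.602ms=20/7b +926.641ms=8/7b
6) 3243.243ms=4b +1621.622ms=2b
7) 4864.865ms=6b +1621.622ms=2b
8) 6486.486ms=8b +463.32ms=4/7b
9) 6949.807ms=60/7b +463.32ms=4/7b
10) 7413.127ms=64/7b +463.32ms=4/7b
11) 7876.448ms=68/7b +463.32ms=4/7b
12) 8339.768ms=72/7b +463.32ms=4/7b
13) 8803.089ms=76/7b +463.32ms=4/7b
14) 9266.409ms=80/7b +463.32ms=4/7b
15) 9729.73ms=12b +810.811ms=1b
16) 10540.541ms=13b +810.811ms=1b
17) 11351.351ms=14b +405.405ms=1/2b
18) 11756.757ms=29/2b +405.405ms=1/2b
19) 12162.162ms=15b +608.108ms=3/4b
20) 12770.27ms=63/4b +202.703ms=1/4b
Σ=16b of 16 (74bpm 4/4) — PASS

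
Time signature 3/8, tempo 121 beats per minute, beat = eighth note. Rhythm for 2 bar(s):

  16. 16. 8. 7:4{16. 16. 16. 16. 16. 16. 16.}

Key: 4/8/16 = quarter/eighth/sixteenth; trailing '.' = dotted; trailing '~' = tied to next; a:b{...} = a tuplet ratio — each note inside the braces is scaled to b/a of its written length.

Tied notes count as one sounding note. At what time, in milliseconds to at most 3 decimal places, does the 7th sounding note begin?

1. 0.0ms @ 0 + 371.901ms (3/4)
2. 371.901ms @ 3/4 + 371.901ms (3/4)
3. 743.802ms @ 3/2 + 743.802ms (3/2)
4. 1487.603ms @ 3 + 212.515ms (3/7)
5. 1700.118ms @ 24/7 + 212.515ms (3/7)
6. 1912.633ms @ 27/7 + 212.515ms (3/7)
7. 2125.148ms @ 30/7 + 212.515ms (3/7)
8. 2337.662ms @ 33/7 + 212.515ms (3/7)
9. 2550.177ms @ 36/7 + 212.515ms (3/7)
10. 2762.692ms @ 39/7 + 212.515ms (3/7)

note 7 onset = 30/7b = 2125.148ms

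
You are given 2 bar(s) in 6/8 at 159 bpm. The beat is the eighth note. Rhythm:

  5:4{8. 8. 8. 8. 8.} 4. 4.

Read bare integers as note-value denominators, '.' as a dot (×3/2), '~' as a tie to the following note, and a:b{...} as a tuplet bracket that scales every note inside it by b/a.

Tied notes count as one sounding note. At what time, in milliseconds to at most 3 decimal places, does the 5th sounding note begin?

note 5 onset = 24/5b = 1811.321ms

1. 0.0ms @ 0 + 452.83ms (6/5)
2. 452.83ms @ 6/5 + 452.83ms (6/5)
3. 905.66ms @ 12/5 + 452.83ms (6/5)
4. 1358.491ms @ 18/5 + 452.83ms (6/5)
5. 1811.321ms @ 24/5 + 452.83ms (6/5)
6. 2264.151ms @ 6 + 1132.075ms (3)
7. 3396.226ms @ 9 + 1132.075ms (3)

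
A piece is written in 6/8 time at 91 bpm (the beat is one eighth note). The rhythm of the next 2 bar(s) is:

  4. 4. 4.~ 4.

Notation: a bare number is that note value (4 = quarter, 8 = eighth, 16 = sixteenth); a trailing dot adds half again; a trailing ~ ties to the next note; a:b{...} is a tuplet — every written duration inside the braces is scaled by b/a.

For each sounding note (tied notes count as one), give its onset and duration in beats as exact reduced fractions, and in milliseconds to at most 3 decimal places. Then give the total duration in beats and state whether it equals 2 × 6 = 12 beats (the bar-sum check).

1) 0.0ms=0b +1978.022ms=3b
2) 1978.022ms=3b +1978.022ms=3b
3) 3956.044ms=6b +3956.044ms=6b
Σ=12b of 12 (91bpm 6/8) — PASS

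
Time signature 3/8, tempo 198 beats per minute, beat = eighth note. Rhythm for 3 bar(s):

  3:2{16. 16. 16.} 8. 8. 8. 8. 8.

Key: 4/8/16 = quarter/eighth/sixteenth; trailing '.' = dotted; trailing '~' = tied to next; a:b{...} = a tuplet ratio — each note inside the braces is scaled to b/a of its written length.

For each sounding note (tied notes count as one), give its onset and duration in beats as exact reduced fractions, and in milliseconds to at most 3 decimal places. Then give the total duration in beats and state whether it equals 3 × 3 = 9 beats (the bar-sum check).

1) 0.0ms=0b +151.515ms=1/2b
2) 151.515ms=1/2b +151.515ms=1/2b
3) 303.03ms=1b +151.515ms=1/2b
4) 454.545ms=3/2b +454.545ms=3/2b
5) 909.091ms=3b +454.545ms=3/2b
6) 1363.636ms=9/2b +454.545ms=3/2b
7) 1818.182ms=6b +454.545ms=3/2b
8) 2272.727ms=15/2b +454.545ms=3/2b
Σ=9b of 9 (198bpm 3/8) — PASS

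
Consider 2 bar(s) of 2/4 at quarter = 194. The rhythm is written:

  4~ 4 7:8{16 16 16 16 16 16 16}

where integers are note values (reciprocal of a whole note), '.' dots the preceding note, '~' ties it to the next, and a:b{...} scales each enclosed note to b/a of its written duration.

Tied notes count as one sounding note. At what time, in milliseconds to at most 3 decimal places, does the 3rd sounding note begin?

note 3 onset = 16/7b = 706.922ms

1. 0.0ms @ 0 + 618.557ms (2)
2. 618.557ms @ 2 + 88.365ms (2/7)
3. 706.922ms @ 16/7 + 88.365ms (2/7)
4. 795.287ms @ 18/7 + 88.365ms (2/7)
5. 883.652ms @ 20/7 + 88.365ms (2/7)
6. 972.018ms @ 22/7 + 88.365ms (2/7)
7. 1060.383ms @ 24/7 + 88.365ms (2/7)
8. 1148.748ms @ 26/7 + 88.365ms (2/7)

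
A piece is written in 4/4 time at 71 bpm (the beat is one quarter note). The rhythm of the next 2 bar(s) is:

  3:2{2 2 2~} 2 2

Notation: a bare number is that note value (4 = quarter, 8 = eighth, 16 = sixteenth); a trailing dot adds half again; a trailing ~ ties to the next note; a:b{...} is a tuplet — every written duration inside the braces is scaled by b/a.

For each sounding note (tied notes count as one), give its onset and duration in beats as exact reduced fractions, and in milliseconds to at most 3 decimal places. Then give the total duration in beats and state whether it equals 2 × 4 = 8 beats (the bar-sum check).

1) 0.0ms=0b +1126.761ms=4/3b
2) 1126.761ms=4/3b +1126.761ms=4/3b
3) 2253.521ms=8/3b +2816.901ms=10/3b
4) 5070.423ms=6b +1690.141ms=2b
Σ=8b of 8 (71bpm 4/4) — PASS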